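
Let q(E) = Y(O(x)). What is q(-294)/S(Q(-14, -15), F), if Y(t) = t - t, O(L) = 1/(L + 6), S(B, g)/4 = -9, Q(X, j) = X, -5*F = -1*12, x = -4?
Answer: 0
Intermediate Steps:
F = 12/5 (F = -(-1)*12/5 = -1/5*(-12) = 12/5 ≈ 2.4000)
S(B, g) = -36 (S(B, g) = 4*(-9) = -36)
O(L) = 1/(6 + L)
Y(t) = 0
q(E) = 0
q(-294)/S(Q(-14, -15), F) = 0/(-36) = 0*(-1/36) = 0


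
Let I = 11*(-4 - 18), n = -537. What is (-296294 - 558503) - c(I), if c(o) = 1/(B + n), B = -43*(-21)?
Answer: -312855703/366 ≈ -8.5480e+5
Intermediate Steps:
I = -242 (I = 11*(-22) = -242)
B = 903
c(o) = 1/366 (c(o) = 1/(903 - 537) = 1/366)
(-296294 - 558503) - c(I) = (-296294 - 558503) - 1*1/366 = -854797 - 1/366 = -312855703/366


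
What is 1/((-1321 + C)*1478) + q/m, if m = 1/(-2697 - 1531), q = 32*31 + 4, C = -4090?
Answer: -33677999414305/7997458 ≈ -4.2111e+6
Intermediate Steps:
q = 996 (q = 992 + 4 = 996)
m = -1/4228 (m = 1/(-4228) = -1/4228 ≈ -0.00023652)
1/((-1321 + C)*1478) + q/m = 1/(-1321 - 4090*1478) + 996/(-1/4228) = (1/1478)/(-5411) + 996*(-4228) = -1/5411*1/1478 - 4211088 = -1/7997458 - 4211088 = -33677999414305/7997458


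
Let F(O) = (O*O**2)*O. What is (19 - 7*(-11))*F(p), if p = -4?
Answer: 24576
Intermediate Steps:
F(O) = O**4 (F(O) = O**3*O = O**4)
(19 - 7*(-11))*F(p) = (19 - 7*(-11))*(-4)**4 = (19 + 77)*256 = 96*256 = 24576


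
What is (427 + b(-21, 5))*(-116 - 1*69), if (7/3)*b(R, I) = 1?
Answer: -553520/7 ≈ -79074.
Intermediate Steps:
b(R, I) = 3/7 (b(R, I) = (3/7)*1 = 3/7)
(427 + b(-21, 5))*(-116 - 1*69) = (427 + 3/7)*(-116 - 1*69) = 2992*(-116 - 69)/7 = (2992/7)*(-185) = -553520/7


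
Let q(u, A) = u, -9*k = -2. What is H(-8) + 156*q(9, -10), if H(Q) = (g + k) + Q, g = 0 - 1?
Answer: 12557/9 ≈ 1395.2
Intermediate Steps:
g = -1
k = 2/9 (k = -1/9*(-2) = 2/9 ≈ 0.22222)
H(Q) = -7/9 + Q (H(Q) = (-1 + 2/9) + Q = -7/9 + Q)
H(-8) + 156*q(9, -10) = (-7/9 - 8) + 156*9 = -79/9 + 1404 = 12557/9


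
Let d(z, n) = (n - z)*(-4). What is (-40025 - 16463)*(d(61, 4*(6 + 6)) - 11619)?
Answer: 653396696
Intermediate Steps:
d(z, n) = -4*n + 4*z
(-40025 - 16463)*(d(61, 4*(6 + 6)) - 11619) = (-40025 - 16463)*((-16*(6 + 6) + 4*61) - 11619) = -56488*((-16*12 + 244) - 11619) = -56488*((-4*48 + 244) - 11619) = -56488*((-192 + 244) - 11619) = -56488*(52 - 11619) = -56488*(-11567) = 653396696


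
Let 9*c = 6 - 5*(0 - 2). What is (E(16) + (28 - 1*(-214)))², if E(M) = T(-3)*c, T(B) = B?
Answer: 504100/9 ≈ 56011.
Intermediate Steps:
c = 16/9 (c = (6 - 5*(0 - 2))/9 = (6 - 5*(-2))/9 = (6 + 10)/9 = (⅑)*16 = 16/9 ≈ 1.7778)
E(M) = -16/3 (E(M) = -3*16/9 = -16/3)
(E(16) + (28 - 1*(-214)))² = (-16/3 + (28 - 1*(-214)))² = (-16/3 + (28 + 214))² = (-16/3 + 242)² = (710/3)² = 504100/9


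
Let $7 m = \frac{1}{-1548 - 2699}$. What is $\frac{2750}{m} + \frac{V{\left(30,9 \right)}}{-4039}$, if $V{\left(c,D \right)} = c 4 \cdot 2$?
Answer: $- \frac{330207435490}{4039} \approx -8.1755 \cdot 10^{7}$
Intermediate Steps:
$m = - \frac{1}{29729}$ ($m = \frac{1}{7 \left(-1548 - 2699\right)} = \frac{1}{7 \left(-4247\right)} = \frac{1}{7} \left(- \frac{1}{4247}\right) = - \frac{1}{29729} \approx -3.3637 \cdot 10^{-5}$)
$V{\left(c,D \right)} = 8 c$ ($V{\left(c,D \right)} = 4 c 2 = 8 c$)
$\frac{2750}{m} + \frac{V{\left(30,9 \right)}}{-4039} = \frac{2750}{- \frac{1}{29729}} + \frac{8 \cdot 30}{-4039} = 2750 \left(-29729\right) + 240 \left(- \frac{1}{4039}\right) = -81754750 - \frac{240}{4039} = - \frac{330207435490}{4039}$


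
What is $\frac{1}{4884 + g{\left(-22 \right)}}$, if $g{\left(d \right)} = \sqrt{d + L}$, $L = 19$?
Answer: $\frac{1628}{7951153} - \frac{i \sqrt{3}}{23853459} \approx 0.00020475 - 7.2612 \cdot 10^{-8} i$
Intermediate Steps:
$g{\left(d \right)} = \sqrt{19 + d}$ ($g{\left(d \right)} = \sqrt{d + 19} = \sqrt{19 + d}$)
$\frac{1}{4884 + g{\left(-22 \right)}} = \frac{1}{4884 + \sqrt{19 - 22}} = \frac{1}{4884 + \sqrt{-3}} = \frac{1}{4884 + i \sqrt{3}}$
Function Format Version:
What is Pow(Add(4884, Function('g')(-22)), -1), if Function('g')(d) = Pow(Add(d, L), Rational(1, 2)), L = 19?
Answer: Add(Rational(1628, 7951153), Mul(Rational(-1, 23853459), I, Pow(3, Rational(1, 2)))) ≈ Add(0.00020475, Mul(-7.2612e-8, I))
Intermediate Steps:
Function('g')(d) = Pow(Add(19, d), Rational(1, 2)) (Function('g')(d) = Pow(Add(d, 19), Rational(1, 2)) = Pow(Add(19, d), Rational(1, 2)))
Pow(Add(4884, Function('g')(-22)), -1) = Pow(Add(4884, Pow(Add(19, -22), Rational(1, 2))), -1) = Pow(Add(4884, Pow(-3, Rational(1, 2))), -1) = Pow(Add(4884, Mul(I, Pow(3, Rational(1, 2)))), -1)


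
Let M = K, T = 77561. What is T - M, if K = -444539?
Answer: 522100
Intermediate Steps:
M = -444539
T - M = 77561 - 1*(-444539) = 77561 + 444539 = 522100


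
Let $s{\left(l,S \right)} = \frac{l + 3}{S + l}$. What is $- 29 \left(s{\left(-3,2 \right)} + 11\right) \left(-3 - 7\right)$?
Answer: $3190$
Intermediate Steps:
$s{\left(l,S \right)} = \frac{3 + l}{S + l}$
$- 29 \left(s{\left(-3,2 \right)} + 11\right) \left(-3 - 7\right) = - 29 \left(\frac{3 - 3}{2 - 3} + 11\right) \left(-3 - 7\right) = - 29 \left(\frac{1}{-1} \cdot 0 + 11\right) \left(-10\right) = - 29 \left(\left(-1\right) 0 + 11\right) \left(-10\right) = - 29 \left(0 + 11\right) \left(-10\right) = - 29 \cdot 11 \left(-10\right) = \left(-29\right) \left(-110\right) = 3190$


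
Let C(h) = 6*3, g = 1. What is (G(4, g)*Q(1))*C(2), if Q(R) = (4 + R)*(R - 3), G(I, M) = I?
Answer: -720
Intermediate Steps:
Q(R) = (-3 + R)*(4 + R) (Q(R) = (4 + R)*(-3 + R) = (-3 + R)*(4 + R))
C(h) = 18
(G(4, g)*Q(1))*C(2) = (4*(-12 + 1 + 1²))*18 = (4*(-12 + 1 + 1))*18 = (4*(-10))*18 = -40*18 = -720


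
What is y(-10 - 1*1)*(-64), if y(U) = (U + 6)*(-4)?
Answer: -1280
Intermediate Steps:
y(U) = -24 - 4*U (y(U) = (6 + U)*(-4) = -24 - 4*U)
y(-10 - 1*1)*(-64) = (-24 - 4*(-10 - 1*1))*(-64) = (-24 - 4*(-10 - 1))*(-64) = (-24 - 4*(-11))*(-64) = (-24 + 44)*(-64) = 20*(-64) = -1280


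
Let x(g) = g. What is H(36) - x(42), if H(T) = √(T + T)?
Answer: -42 + 6*√2 ≈ -33.515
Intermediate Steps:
H(T) = √2*√T (H(T) = √(2*T) = √2*√T)
H(36) - x(42) = √2*√36 - 1*42 = √2*6 - 42 = 6*√2 - 42 = -42 + 6*√2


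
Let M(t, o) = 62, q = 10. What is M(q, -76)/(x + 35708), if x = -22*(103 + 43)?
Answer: 31/16248 ≈ 0.0019079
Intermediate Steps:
x = -3212 (x = -22*146 = -3212)
M(q, -76)/(x + 35708) = 62/(-3212 + 35708) = 62/32496 = 62*(1/32496) = 31/16248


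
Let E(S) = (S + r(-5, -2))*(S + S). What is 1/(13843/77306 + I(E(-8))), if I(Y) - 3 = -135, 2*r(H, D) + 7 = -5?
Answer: -77306/10190549 ≈ -0.0075860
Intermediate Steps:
r(H, D) = -6 (r(H, D) = -7/2 + (½)*(-5) = -7/2 - 5/2 = -6)
E(S) = 2*S*(-6 + S) (E(S) = (S - 6)*(S + S) = (-6 + S)*(2*S) = 2*S*(-6 + S))
I(Y) = -132 (I(Y) = 3 - 135 = -132)
1/(13843/77306 + I(E(-8))) = 1/(13843/77306 - 132) = 1/(-10190549/77306) = -77306/10190549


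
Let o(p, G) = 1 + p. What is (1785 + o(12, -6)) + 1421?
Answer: 3219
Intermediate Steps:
(1785 + o(12, -6)) + 1421 = (1785 + (1 + 12)) + 1421 = (1785 + 13) + 1421 = 1798 + 1421 = 3219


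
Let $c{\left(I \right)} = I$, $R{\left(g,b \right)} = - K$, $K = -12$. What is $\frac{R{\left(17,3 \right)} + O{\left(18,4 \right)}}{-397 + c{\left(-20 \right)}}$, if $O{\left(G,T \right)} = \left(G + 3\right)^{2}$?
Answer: $- \frac{151}{139} \approx -1.0863$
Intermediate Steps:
$R{\left(g,b \right)} = 12$ ($R{\left(g,b \right)} = \left(-1\right) \left(-12\right) = 12$)
$O{\left(G,T \right)} = \left(3 + G\right)^{2}$
$\frac{R{\left(17,3 \right)} + O{\left(18,4 \right)}}{-397 + c{\left(-20 \right)}} = \frac{12 + \left(3 + 18\right)^{2}}{-397 - 20} = \frac{12 + 21^{2}}{-417} = \left(12 + 441\right) \left(- \frac{1}{417}\right) = 453 \left(- \frac{1}{417}\right) = - \frac{151}{139}$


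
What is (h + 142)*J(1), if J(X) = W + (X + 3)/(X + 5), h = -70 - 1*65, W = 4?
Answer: 98/3 ≈ 32.667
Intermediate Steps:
h = -135 (h = -70 - 65 = -135)
J(X) = 4 + (3 + X)/(5 + X) (J(X) = 4 + (X + 3)/(X + 5) = 4 + (3 + X)/(5 + X))
(h + 142)*J(1) = (-135 + 142)*((23 + 5*1)/(5 + 1)) = 7*((23 + 5)/6) = 7*((⅙)*28) = 7*(14/3) = 98/3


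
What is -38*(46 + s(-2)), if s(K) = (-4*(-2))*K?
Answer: -1140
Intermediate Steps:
s(K) = 8*K
-38*(46 + s(-2)) = -38*(46 + 8*(-2)) = -38*(46 - 16) = -38*30 = -1140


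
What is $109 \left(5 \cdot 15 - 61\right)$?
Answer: $1526$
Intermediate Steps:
$109 \left(5 \cdot 15 - 61\right) = 109 \left(75 - 61\right) = 109 \cdot 14 = 1526$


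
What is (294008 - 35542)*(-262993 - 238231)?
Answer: -129549362384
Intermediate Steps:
(294008 - 35542)*(-262993 - 238231) = 258466*(-501224) = -129549362384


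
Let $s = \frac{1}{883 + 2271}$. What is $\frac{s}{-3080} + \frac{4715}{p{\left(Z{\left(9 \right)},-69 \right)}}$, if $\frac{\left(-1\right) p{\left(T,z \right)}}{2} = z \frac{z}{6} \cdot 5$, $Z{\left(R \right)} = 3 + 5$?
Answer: $- \frac{398287189}{670288080} \approx -0.5942$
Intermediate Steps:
$Z{\left(R \right)} = 8$
$p{\left(T,z \right)} = - \frac{5 z^{2}}{3}$ ($p{\left(T,z \right)} = - 2 z \frac{z}{6} \cdot 5 = - 2 \frac{z^{2}}{6} \cdot 5 = - 2 \frac{5 z^{2}}{6} = - \frac{5 z^{2}}{3}$)
$s = \frac{1}{3154} \approx 0.00031706$
$\frac{s}{-3080} + \frac{4715}{p{\left(Z{\left(9 \right)},-69 \right)}} = \frac{1}{3154 \left(-3080\right)} + \frac{4715}{\left(- \frac{5}{3}\right) \left(-69\right)^{2}} = \frac{1}{3154} \left(- \frac{1}{3080}\right) + \frac{4715}{\left(- \frac{5}{3}\right) 4761} = - \frac{1}{9714320} + \frac{4715}{-7935} = - \frac{1}{9714320} + 4715 \left(- \frac{1}{7935}\right) = - \frac{1}{9714320} - \frac{41}{69} = - \frac{398287189}{670288080}$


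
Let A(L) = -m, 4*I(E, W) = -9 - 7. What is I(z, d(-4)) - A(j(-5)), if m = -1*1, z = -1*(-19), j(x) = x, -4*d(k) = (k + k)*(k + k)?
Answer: -5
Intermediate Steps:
d(k) = -k² (d(k) = -(k + k)*(k + k)/4 = -2*k*2*k/4 = -k²)
z = 19
m = -1
I(E, W) = -4 (I(E, W) = (-9 - 7)/4 = (¼)*(-16) = -4)
A(L) = 1 (A(L) = -1*(-1) = 1)
I(z, d(-4)) - A(j(-5)) = -4 - 1*1 = -4 - 1 = -5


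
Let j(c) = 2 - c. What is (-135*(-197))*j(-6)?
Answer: 212760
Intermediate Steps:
(-135*(-197))*j(-6) = (-135*(-197))*(2 - 1*(-6)) = 26595*(2 + 6) = 26595*8 = 212760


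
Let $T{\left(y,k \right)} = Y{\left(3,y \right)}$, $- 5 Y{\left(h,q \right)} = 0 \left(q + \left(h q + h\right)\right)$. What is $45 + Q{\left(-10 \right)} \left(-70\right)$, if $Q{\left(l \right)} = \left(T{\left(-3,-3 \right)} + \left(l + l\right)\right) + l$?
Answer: $2145$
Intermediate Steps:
$Y{\left(h,q \right)} = 0$ ($Y{\left(h,q \right)} = - \frac{0 \left(q + \left(h q + h\right)\right)}{5} = - \frac{0 \left(q + \left(h + h q\right)\right)}{5} = - \frac{0 \left(h + q + h q\right)}{5} = \left(- \frac{1}{5}\right) 0 = 0$)
$T{\left(y,k \right)} = 0$
$Q{\left(l \right)} = 3 l$ ($Q{\left(l \right)} = \left(0 + \left(l + l\right)\right) + l = \left(0 + 2 l\right) + l = 2 l + l = 3 l$)
$45 + Q{\left(-10 \right)} \left(-70\right) = 45 + 3 \left(-10\right) \left(-70\right) = 45 - -2100 = 45 + 2100 = 2145$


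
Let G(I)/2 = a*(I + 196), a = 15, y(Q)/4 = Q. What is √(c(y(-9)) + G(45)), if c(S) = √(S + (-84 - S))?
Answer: √(7230 + 2*I*√21) ≈ 85.029 + 0.0539*I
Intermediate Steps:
y(Q) = 4*Q
G(I) = 5880 + 30*I (G(I) = 2*(15*(I + 196)) = 2*(15*(196 + I)) = 2*(2940 + 15*I) = 5880 + 30*I)
c(S) = 2*I*√21 (c(S) = √(-84) = 2*I*√21)
√(c(y(-9)) + G(45)) = √(2*I*√21 + (5880 + 30*45)) = √(2*I*√21 + (5880 + 1350)) = √(2*I*√21 + 7230) = √(7230 + 2*I*√21)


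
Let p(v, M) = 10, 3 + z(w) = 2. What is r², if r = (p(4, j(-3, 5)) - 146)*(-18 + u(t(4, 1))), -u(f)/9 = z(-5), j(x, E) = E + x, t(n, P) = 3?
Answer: 1498176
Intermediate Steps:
z(w) = -1 (z(w) = -3 + 2 = -1)
u(f) = 9 (u(f) = -9*(-1) = 9)
r = 1224 (r = (10 - 146)*(-18 + 9) = -136*(-9) = 1224)
r² = 1224² = 1498176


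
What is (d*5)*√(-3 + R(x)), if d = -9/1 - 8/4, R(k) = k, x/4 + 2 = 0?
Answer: -55*I*√11 ≈ -182.41*I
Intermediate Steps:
x = -8 (x = -8 + 4*0 = -8 + 0 = -8)
d = -11 (d = -9*1 - 8*¼ = -9 - 2 = -11)
(d*5)*√(-3 + R(x)) = (-11*5)*√(-3 - 8) = -55*I*√11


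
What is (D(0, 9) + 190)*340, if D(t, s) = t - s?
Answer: 61540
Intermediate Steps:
(D(0, 9) + 190)*340 = ((0 - 1*9) + 190)*340 = ((0 - 9) + 190)*340 = (-9 + 190)*340 = 181*340 = 61540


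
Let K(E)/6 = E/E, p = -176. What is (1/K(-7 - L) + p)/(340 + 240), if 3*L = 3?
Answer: -211/696 ≈ -0.30316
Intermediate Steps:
L = 1 (L = (⅓)*3 = 1)
K(E) = 6 (K(E) = 6*(E/E) = 6*1 = 6)
(1/K(-7 - L) + p)/(340 + 240) = (1/6 - 176)/(340 + 240) = (⅙ - 176)/580 = -1055/6*1/580 = -211/696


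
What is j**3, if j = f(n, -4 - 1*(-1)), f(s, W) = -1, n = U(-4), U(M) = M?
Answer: -1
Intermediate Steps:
n = -4
j = -1
j**3 = (-1)**3 = -1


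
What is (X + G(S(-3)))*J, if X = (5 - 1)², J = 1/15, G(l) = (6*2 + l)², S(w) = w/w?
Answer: 37/3 ≈ 12.333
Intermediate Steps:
S(w) = 1
G(l) = (12 + l)²
J = 1/15 ≈ 0.066667
X = 16 (X = 4² = 16)
(X + G(S(-3)))*J = (16 + (12 + 1)²)*(1/15) = (16 + 13²)*(1/15) = (16 + 169)*(1/15) = 185*(1/15) = 37/3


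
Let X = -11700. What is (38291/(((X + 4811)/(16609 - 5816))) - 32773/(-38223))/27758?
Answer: -7898187746476/3654593950113 ≈ -2.1612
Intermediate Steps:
(38291/(((X + 4811)/(16609 - 5816))) - 32773/(-38223))/27758 = (38291/(((-11700 + 4811)/(16609 - 5816))) - 32773/(-38223))/27758 = (38291/((-6889/10793)) - 32773*(-1/38223))*(1/27758) = (38291/((-6889*1/10793)) + 32773/38223)*(1/27758) = (38291/(-6889/10793) + 32773/38223)*(1/27758) = (38291*(-10793/6889) + 32773/38223)*(1/27758) = (-413274763/6889 + 32773/38223)*(1/27758) = -15796375492952/263318247*1/27758 = -7898187746476/3654593950113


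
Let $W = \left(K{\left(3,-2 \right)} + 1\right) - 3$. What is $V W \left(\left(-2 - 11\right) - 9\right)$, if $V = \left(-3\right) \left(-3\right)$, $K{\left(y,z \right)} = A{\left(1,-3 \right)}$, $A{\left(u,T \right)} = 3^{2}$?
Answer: $-1386$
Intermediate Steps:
$A{\left(u,T \right)} = 9$
$K{\left(y,z \right)} = 9$
$W = 7$ ($W = \left(9 + 1\right) - 3 = 10 - 3 = 7$)
$V = 9$
$V W \left(\left(-2 - 11\right) - 9\right) = 9 \cdot 7 \left(\left(-2 - 11\right) - 9\right) = 63 \left(\left(-2 - 11\right) - 9\right) = 63 \left(-13 - 9\right) = 63 \left(-22\right) = -1386$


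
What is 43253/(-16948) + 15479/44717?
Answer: -1671806309/757863716 ≈ -2.2059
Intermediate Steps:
43253/(-16948) + 15479/44717 = 43253*(-1/16948) + 15479*(1/44717) = -43253/16948 + 15479/44717 = -1671806309/757863716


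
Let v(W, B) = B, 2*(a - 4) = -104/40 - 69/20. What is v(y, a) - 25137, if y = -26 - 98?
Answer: -1005441/40 ≈ -25136.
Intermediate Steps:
y = -124
a = 39/40 (a = 4 + (-104/40 - 69/20)/2 = 4 + (-104*1/40 - 69*1/20)/2 = 4 + (-13/5 - 69/20)/2 = 4 + (½)*(-121/20) = 4 - 121/40 = 39/40 ≈ 0.97500)
v(y, a) - 25137 = 39/40 - 25137 = -1005441/40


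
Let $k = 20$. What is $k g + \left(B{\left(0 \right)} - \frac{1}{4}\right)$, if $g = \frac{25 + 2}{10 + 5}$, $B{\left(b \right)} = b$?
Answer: $\frac{143}{4} \approx 35.75$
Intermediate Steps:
$g = \frac{9}{5}$ ($g = \frac{27}{15} = 27 \cdot \frac{1}{15} = \frac{9}{5} \approx 1.8$)
$k g + \left(B{\left(0 \right)} - \frac{1}{4}\right) = 20 \cdot \frac{9}{5} + \left(0 - \frac{1}{4}\right) = 36 + \left(0 - \frac{1}{4}\right) = 36 - \frac{1}{4} = \frac{143}{4}$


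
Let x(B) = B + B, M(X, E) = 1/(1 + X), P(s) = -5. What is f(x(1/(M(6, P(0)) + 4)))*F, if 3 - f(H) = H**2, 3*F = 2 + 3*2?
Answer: 18616/2523 ≈ 7.3785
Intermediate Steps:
F = 8/3 (F = (2 + 3*2)/3 = (2 + 6)/3 = (1/3)*8 = 8/3 ≈ 2.6667)
x(B) = 2*B
f(H) = 3 - H**2
f(x(1/(M(6, P(0)) + 4)))*F = (3 - (2/(1/(1 + 6) + 4))**2)*(8/3) = (3 - (2/(1/7 + 4))**2)*(8/3) = (3 - (2/(29/7))**2)*(8/3) = (3 - (2*(7/29))**2)*(8/3) = (3 - (14/29)**2)*(8/3) = (3 - 1*196/841)*(8/3) = (3 - 196/841)*(8/3) = (2327/841)*(8/3) = 18616/2523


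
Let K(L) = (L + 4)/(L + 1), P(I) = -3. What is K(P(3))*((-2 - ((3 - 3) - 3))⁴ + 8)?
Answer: -9/2 ≈ -4.5000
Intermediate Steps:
K(L) = (4 + L)/(1 + L)
K(P(3))*((-2 - ((3 - 3) - 3))⁴ + 8) = ((4 - 3)/(1 - 3))*((-2 - ((3 - 3) - 3))⁴ + 8) = (1/(-2))*((-2 - (0 - 3))⁴ + 8) = (-½*1)*((-2 - 1*(-3))⁴ + 8) = -((-2 + 3)⁴ + 8)/2 = -(1⁴ + 8)/2 = -(1 + 8)/2 = -½*9 = -9/2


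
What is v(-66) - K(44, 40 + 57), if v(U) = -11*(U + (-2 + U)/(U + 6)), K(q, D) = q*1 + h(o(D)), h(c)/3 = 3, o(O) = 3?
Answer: 9908/15 ≈ 660.53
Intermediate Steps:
h(c) = 9 (h(c) = 3*3 = 9)
K(q, D) = 9 + q (K(q, D) = q*1 + 9 = q + 9 = 9 + q)
v(U) = -11*U - 11*(-2 + U)/(6 + U) (v(U) = -11*(U + (-2 + U)/(6 + U)) = -11*U - 11*(-2 + U)/(6 + U))
v(-66) - K(44, 40 + 57) = 11*(2 - 1*(-66)**2 - 7*(-66))/(6 - 66) - (9 + 44) = 11*(2 - 1*4356 + 462)/(-60) - 1*53 = 11*(-1/60)*(2 - 4356 + 462) - 53 = 11*(-1/60)*(-3892) - 53 = 10703/15 - 53 = 9908/15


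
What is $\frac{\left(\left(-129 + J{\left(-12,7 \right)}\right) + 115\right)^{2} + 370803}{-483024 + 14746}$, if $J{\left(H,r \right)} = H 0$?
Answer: $- \frac{370999}{468278} \approx -0.79226$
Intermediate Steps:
$J{\left(H,r \right)} = 0$
$\frac{\left(\left(-129 + J{\left(-12,7 \right)}\right) + 115\right)^{2} + 370803}{-483024 + 14746} = \frac{\left(\left(-129 + 0\right) + 115\right)^{2} + 370803}{-483024 + 14746} = \frac{\left(-129 + 115\right)^{2} + 370803}{-468278} = \left(\left(-14\right)^{2} + 370803\right) \left(- \frac{1}{468278}\right) = \left(196 + 370803\right) \left(- \frac{1}{468278}\right) = 370999 \left(- \frac{1}{468278}\right) = - \frac{370999}{468278}$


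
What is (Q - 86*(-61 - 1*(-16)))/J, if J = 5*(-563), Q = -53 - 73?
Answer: -3744/2815 ≈ -1.3300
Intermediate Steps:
Q = -126
J = -2815
(Q - 86*(-61 - 1*(-16)))/J = (-126 - 86*(-61 - 1*(-16)))/(-2815) = (-126 - 86*(-61 + 16))*(-1/2815) = (-126 - 86*(-45))*(-1/2815) = (-126 + 3870)*(-1/2815) = 3744*(-1/2815) = -3744/2815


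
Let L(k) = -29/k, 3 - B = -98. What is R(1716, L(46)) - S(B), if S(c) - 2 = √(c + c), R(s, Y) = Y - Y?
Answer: -2 - √202 ≈ -16.213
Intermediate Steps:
B = 101 (B = 3 - 1*(-98) = 3 + 98 = 101)
R(s, Y) = 0
S(c) = 2 + √2*√c (S(c) = 2 + √(c + c) = 2 + √(2*c) = 2 + √2*√c)
R(1716, L(46)) - S(B) = 0 - (2 + √2*√101) = 0 - (2 + √202) = 0 + (-2 - √202) = -2 - √202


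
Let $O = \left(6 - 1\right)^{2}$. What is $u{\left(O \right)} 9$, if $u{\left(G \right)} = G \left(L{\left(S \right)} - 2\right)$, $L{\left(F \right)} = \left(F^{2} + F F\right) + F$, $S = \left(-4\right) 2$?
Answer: $26550$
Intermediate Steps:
$S = -8$
$O = 25$ ($O = 5^{2} = 25$)
$L{\left(F \right)} = F + 2 F^{2}$ ($L{\left(F \right)} = \left(F^{2} + F^{2}\right) + F = 2 F^{2} + F = F + 2 F^{2}$)
$u{\left(G \right)} = 118 G$ ($u{\left(G \right)} = G \left(- 8 \left(1 + 2 \left(-8\right)\right) - 2\right) = G \left(- 8 \left(1 - 16\right) - 2\right) = G \left(\left(-8\right) \left(-15\right) - 2\right) = G \left(120 - 2\right) = G 118 = 118 G$)
$u{\left(O \right)} 9 = 118 \cdot 25 \cdot 9 = 2950 \cdot 9 = 26550$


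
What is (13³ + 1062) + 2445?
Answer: 5704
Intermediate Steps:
(13³ + 1062) + 2445 = (2197 + 1062) + 2445 = 3259 + 2445 = 5704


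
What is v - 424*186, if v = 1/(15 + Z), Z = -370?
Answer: -27996721/355 ≈ -78864.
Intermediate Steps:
v = -1/355 (v = 1/(15 - 370) = 1/(-355) = -1/355 ≈ -0.0028169)
v - 424*186 = -1/355 - 424*186 = -1/355 - 78864 = -27996721/355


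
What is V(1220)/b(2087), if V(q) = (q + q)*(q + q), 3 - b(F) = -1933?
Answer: 372100/121 ≈ 3075.2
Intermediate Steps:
b(F) = 1936 (b(F) = 3 - 1*(-1933) = 3 + 1933 = 1936)
V(q) = 4*q² (V(q) = (2*q)*(2*q) = 4*q²)
V(1220)/b(2087) = (4*1220²)/1936 = (4*1488400)*(1/1936) = 5953600*(1/1936) = 372100/121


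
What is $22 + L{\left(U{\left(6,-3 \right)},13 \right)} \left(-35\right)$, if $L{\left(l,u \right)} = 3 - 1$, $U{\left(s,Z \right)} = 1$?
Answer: $-48$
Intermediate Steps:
$L{\left(l,u \right)} = 2$
$22 + L{\left(U{\left(6,-3 \right)},13 \right)} \left(-35\right) = 22 + 2 \left(-35\right) = 22 - 70 = -48$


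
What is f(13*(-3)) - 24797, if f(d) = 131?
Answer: -24666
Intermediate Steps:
f(13*(-3)) - 24797 = 131 - 24797 = -24666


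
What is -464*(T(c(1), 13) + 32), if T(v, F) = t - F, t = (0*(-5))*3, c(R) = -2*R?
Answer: -8816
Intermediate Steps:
t = 0 (t = 0*3 = 0)
T(v, F) = -F (T(v, F) = 0 - F = -F)
-464*(T(c(1), 13) + 32) = -464*(-1*13 + 32) = -464*(-13 + 32) = -464*19 = -8816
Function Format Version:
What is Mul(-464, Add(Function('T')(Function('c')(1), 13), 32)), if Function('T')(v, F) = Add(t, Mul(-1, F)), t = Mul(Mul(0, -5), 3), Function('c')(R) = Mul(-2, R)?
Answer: -8816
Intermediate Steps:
t = 0 (t = Mul(0, 3) = 0)
Function('T')(v, F) = Mul(-1, F) (Function('T')(v, F) = Add(0, Mul(-1, F)) = Mul(-1, F))
Mul(-464, Add(Function('T')(Function('c')(1), 13), 32)) = Mul(-464, Add(Mul(-1, 13), 32)) = Mul(-464, Add(-13, 32)) = Mul(-464, 19) = -8816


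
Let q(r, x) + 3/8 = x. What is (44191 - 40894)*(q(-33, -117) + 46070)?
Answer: 1212046437/8 ≈ 1.5151e+8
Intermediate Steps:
q(r, x) = -3/8 + x
(44191 - 40894)*(q(-33, -117) + 46070) = (44191 - 40894)*((-3/8 - 117) + 46070) = 3297*(-939/8 + 46070) = 3297*(367621/8) = 1212046437/8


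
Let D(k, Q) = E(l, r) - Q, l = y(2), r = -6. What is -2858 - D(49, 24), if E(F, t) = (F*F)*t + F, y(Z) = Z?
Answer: -2812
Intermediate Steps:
l = 2
E(F, t) = F + t*F**2 (E(F, t) = F**2*t + F = t*F**2 + F = F + t*F**2)
D(k, Q) = -22 - Q (D(k, Q) = 2*(1 + 2*(-6)) - Q = 2*(1 - 12) - Q = 2*(-11) - Q = -22 - Q)
-2858 - D(49, 24) = -2858 - (-22 - 1*24) = -2858 - (-22 - 24) = -2858 - 1*(-46) = -2858 + 46 = -2812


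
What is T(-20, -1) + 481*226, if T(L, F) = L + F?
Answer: 108685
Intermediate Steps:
T(L, F) = F + L
T(-20, -1) + 481*226 = (-1 - 20) + 481*226 = -21 + 108706 = 108685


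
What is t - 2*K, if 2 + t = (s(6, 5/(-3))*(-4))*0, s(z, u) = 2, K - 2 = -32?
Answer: 58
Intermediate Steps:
K = -30 (K = 2 - 32 = -30)
t = -2 (t = -2 + (2*(-4))*0 = -2 - 8*0 = -2 + 0 = -2)
t - 2*K = -2 - 2*(-30) = -2 + 60 = 58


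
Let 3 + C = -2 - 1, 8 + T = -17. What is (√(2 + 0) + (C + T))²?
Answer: (31 - √2)² ≈ 875.32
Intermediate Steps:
T = -25 (T = -8 - 17 = -25)
C = -6 (C = -3 + (-2 - 1) = -3 - 3 = -6)
(√(2 + 0) + (C + T))² = (√(2 + 0) + (-6 - 25))² = (√2 - 31)² = (-31 + √2)²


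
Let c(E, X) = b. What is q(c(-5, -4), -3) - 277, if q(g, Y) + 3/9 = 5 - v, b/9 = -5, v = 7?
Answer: -838/3 ≈ -279.33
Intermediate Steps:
b = -45 (b = 9*(-5) = -45)
c(E, X) = -45
q(g, Y) = -7/3 (q(g, Y) = -⅓ + (5 - 1*7) = -⅓ + (5 - 7) = -⅓ - 2 = -7/3)
q(c(-5, -4), -3) - 277 = -7/3 - 277 = -838/3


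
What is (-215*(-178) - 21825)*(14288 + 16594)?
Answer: 507854490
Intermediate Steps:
(-215*(-178) - 21825)*(14288 + 16594) = (38270 - 21825)*30882 = 16445*30882 = 507854490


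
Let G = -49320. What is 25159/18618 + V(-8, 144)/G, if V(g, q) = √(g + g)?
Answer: 25159/18618 - I/12330 ≈ 1.3513 - 8.1103e-5*I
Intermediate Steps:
V(g, q) = √2*√g (V(g, q) = √(2*g) = √2*√g)
25159/18618 + V(-8, 144)/G = 25159/18618 + (√2*√(-8))/(-49320) = 25159*(1/18618) + (√2*(2*I*√2))*(-1/49320) = 25159/18618 + (4*I)*(-1/49320) = 25159/18618 - I/12330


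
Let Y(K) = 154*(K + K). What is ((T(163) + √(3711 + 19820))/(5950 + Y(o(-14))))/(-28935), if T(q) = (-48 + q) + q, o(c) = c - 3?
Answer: -139/10329795 - √23531/20659590 ≈ -2.0881e-5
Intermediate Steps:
o(c) = -3 + c
T(q) = -48 + 2*q
Y(K) = 308*K (Y(K) = 154*(2*K) = 308*K)
((T(163) + √(3711 + 19820))/(5950 + Y(o(-14))))/(-28935) = (((-48 + 2*163) + √(3711 + 19820))/(5950 + 308*(-3 - 14)))/(-28935) = (((-48 + 326) + √23531)/(5950 + 308*(-17)))*(-1/28935) = ((278 + √23531)/(5950 - 5236))*(-1/28935) = ((278 + √23531)/714)*(-1/28935) = ((278 + √23531)*(1/714))*(-1/28935) = (139/357 + √23531/714)*(-1/28935) = -139/10329795 - √23531/20659590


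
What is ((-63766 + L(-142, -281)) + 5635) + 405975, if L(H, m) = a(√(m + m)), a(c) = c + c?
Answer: 347844 + 2*I*√562 ≈ 3.4784e+5 + 47.413*I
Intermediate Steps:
a(c) = 2*c
L(H, m) = 2*√2*√m (L(H, m) = 2*√(m + m) = 2*√(2*m) = 2*(√2*√m) = 2*√2*√m)
((-63766 + L(-142, -281)) + 5635) + 405975 = ((-63766 + 2*√2*√(-281)) + 5635) + 405975 = ((-63766 + 2*√2*(I*√281)) + 5635) + 405975 = ((-63766 + 2*I*√562) + 5635) + 405975 = (-58131 + 2*I*√562) + 405975 = 347844 + 2*I*√562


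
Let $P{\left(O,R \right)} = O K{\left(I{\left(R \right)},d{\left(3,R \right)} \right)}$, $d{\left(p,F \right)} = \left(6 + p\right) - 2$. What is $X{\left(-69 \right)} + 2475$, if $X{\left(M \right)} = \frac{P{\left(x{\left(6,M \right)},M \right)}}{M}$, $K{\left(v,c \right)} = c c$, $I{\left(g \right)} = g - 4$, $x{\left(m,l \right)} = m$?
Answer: $\frac{56827}{23} \approx 2470.7$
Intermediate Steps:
$d{\left(p,F \right)} = 4 + p$
$I{\left(g \right)} = -4 + g$
$K{\left(v,c \right)} = c^{2}$
$P{\left(O,R \right)} = 49 O$ ($P{\left(O,R \right)} = O \left(4 + 3\right)^{2} = O 7^{2} = O 49 = 49 O$)
$X{\left(M \right)} = \frac{294}{M}$ ($X{\left(M \right)} = \frac{49 \cdot 6}{M} = \frac{294}{M}$)
$X{\left(-69 \right)} + 2475 = \frac{294}{-69} + 2475 = 294 \left(- \frac{1}{69}\right) + 2475 = - \frac{98}{23} + 2475 = \frac{56827}{23}$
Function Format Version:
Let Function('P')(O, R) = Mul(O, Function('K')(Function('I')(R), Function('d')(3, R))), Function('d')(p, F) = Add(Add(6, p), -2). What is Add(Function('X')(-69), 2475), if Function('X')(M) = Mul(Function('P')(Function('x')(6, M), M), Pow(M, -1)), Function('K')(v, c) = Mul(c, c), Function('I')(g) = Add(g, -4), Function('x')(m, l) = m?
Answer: Rational(56827, 23) ≈ 2470.7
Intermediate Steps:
Function('d')(p, F) = Add(4, p)
Function('I')(g) = Add(-4, g)
Function('K')(v, c) = Pow(c, 2)
Function('P')(O, R) = Mul(49, O) (Function('P')(O, R) = Mul(O, Pow(Add(4, 3), 2)) = Mul(O, Pow(7, 2)) = Mul(O, 49) = Mul(49, O))
Function('X')(M) = Mul(294, Pow(M, -1)) (Function('X')(M) = Mul(Mul(49, 6), Pow(M, -1)) = Mul(294, Pow(M, -1)))
Add(Function('X')(-69), 2475) = Add(Mul(294, Pow(-69, -1)), 2475) = Add(Mul(294, Rational(-1, 69)), 2475) = Add(Rational(-98, 23), 2475) = Rational(56827, 23)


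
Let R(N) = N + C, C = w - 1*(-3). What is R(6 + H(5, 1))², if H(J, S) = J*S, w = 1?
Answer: 225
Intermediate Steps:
C = 4 (C = 1 - 1*(-3) = 1 + 3 = 4)
R(N) = 4 + N (R(N) = N + 4 = 4 + N)
R(6 + H(5, 1))² = (4 + (6 + 5*1))² = (4 + (6 + 5))² = (4 + 11)² = 15² = 225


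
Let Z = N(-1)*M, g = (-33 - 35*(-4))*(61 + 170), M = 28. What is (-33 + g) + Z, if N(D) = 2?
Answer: 24740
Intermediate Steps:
g = 24717 (g = (-33 + 140)*231 = 107*231 = 24717)
Z = 56 (Z = 2*28 = 56)
(-33 + g) + Z = (-33 + 24717) + 56 = 24684 + 56 = 24740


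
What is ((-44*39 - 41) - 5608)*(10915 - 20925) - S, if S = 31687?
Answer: 73691963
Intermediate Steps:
((-44*39 - 41) - 5608)*(10915 - 20925) - S = ((-44*39 - 41) - 5608)*(10915 - 20925) - 1*31687 = ((-1716 - 41) - 5608)*(-10010) - 31687 = (-1757 - 5608)*(-10010) - 31687 = -7365*(-10010) - 31687 = 73723650 - 31687 = 73691963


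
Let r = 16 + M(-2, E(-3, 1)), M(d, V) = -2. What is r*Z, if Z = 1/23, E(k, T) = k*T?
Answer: 14/23 ≈ 0.60870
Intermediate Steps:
E(k, T) = T*k
r = 14 (r = 16 - 2 = 14)
Z = 1/23 ≈ 0.043478
r*Z = 14*(1/23) = 14/23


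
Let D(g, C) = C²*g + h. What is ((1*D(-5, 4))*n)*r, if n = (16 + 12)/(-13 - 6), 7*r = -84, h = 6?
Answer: -24864/19 ≈ -1308.6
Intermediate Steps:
r = -12 (r = (⅐)*(-84) = -12)
D(g, C) = 6 + g*C² (D(g, C) = C²*g + 6 = g*C² + 6 = 6 + g*C²)
n = -28/19 (n = 28/(-19) = 28*(-1/19) = -28/19 ≈ -1.4737)
((1*D(-5, 4))*n)*r = ((1*(6 - 5*4²))*(-28/19))*(-12) = ((1*(6 - 5*16))*(-28/19))*(-12) = ((1*(6 - 80))*(-28/19))*(-12) = ((1*(-74))*(-28/19))*(-12) = -74*(-28/19)*(-12) = (2072/19)*(-12) = -24864/19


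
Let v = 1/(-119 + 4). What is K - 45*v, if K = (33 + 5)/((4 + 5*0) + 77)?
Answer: 1603/1863 ≈ 0.86044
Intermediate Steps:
v = -1/115 (v = 1/(-115) = -1/115 ≈ -0.0086956)
K = 38/81 (K = 38/((4 + 0) + 77) = 38/(4 + 77) = 38/81 ≈ 0.46914)
K - 45*v = 38/81 - 45*(-1/115) = 38/81 + 9/23 = 1603/1863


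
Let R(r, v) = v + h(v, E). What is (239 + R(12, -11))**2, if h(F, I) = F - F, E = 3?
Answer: 51984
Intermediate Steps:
h(F, I) = 0
R(r, v) = v (R(r, v) = v + 0 = v)
(239 + R(12, -11))**2 = (239 - 11)**2 = 228**2 = 51984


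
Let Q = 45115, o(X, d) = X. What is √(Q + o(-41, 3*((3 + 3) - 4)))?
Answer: √45074 ≈ 212.31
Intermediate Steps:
√(Q + o(-41, 3*((3 + 3) - 4))) = √(45115 - 41) = √45074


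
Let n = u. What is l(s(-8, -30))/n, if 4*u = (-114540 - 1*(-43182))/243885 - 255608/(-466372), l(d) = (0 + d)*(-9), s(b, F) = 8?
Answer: -113741135220/100901333 ≈ -1127.3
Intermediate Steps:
l(d) = -9*d (l(d) = d*(-9) = -9*d)
u = 605407998/9478427935 (u = ((-114540 - 1*(-43182))/243885 - 255608/(-466372))/4 = ((-114540 + 43182)*(1/243885) - 255608*(-1/466372))/4 = (-71358*1/243885 + 63902/116593)/4 = (-23786/81295 + 63902/116593)/4 = (¼)*(2421631992/9478427935) = 605407998/9478427935 ≈ 0.063872)
n = 605407998/9478427935 ≈ 0.063872
l(s(-8, -30))/n = (-9*8)/(605407998/9478427935) = -72*9478427935/605407998 = -113741135220/100901333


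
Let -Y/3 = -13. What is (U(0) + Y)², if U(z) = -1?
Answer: 1444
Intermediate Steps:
Y = 39 (Y = -3*(-13) = 39)
(U(0) + Y)² = (-1 + 39)² = 38² = 1444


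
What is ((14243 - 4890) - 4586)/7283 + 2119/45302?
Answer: 231387311/329934466 ≈ 0.70131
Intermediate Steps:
((14243 - 4890) - 4586)/7283 + 2119/45302 = (9353 - 4586)*(1/7283) + 2119*(1/45302) = 4767*(1/7283) + 2119/45302 = 4767/7283 + 2119/45302 = 231387311/329934466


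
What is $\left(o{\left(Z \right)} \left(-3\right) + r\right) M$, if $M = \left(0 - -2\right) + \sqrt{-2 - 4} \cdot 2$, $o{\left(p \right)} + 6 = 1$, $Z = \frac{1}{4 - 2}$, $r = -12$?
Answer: $6 + 6 i \sqrt{6} \approx 6.0 + 14.697 i$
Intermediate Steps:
$Z = \frac{1}{2} \approx 0.5$
$o{\left(p \right)} = -5$ ($o{\left(p \right)} = -6 + 1 = -5$)
$M = 2 + 2 i \sqrt{6}$ ($M = \left(0 + 2\right) + \sqrt{-6} \cdot 2 = 2 + i \sqrt{6} \cdot 2 = 2 + 2 i \sqrt{6} \approx 2.0 + 4.899 i$)
$\left(o{\left(Z \right)} \left(-3\right) + r\right) M = \left(\left(-5\right) \left(-3\right) - 12\right) \left(2 + 2 i \sqrt{6}\right) = \left(15 - 12\right) \left(2 + 2 i \sqrt{6}\right) = 3 \left(2 + 2 i \sqrt{6}\right) = 6 + 6 i \sqrt{6}$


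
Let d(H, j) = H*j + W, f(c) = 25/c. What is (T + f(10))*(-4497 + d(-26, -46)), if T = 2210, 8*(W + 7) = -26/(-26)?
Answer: -117098775/16 ≈ -7.3187e+6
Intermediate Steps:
W = -55/8 (W = -7 + (-26/(-26))/8 = -7 + (-26*(-1/26))/8 = -7 + (⅛)*1 = -7 + ⅛ = -55/8 ≈ -6.8750)
d(H, j) = -55/8 + H*j (d(H, j) = H*j - 55/8 = -55/8 + H*j)
(T + f(10))*(-4497 + d(-26, -46)) = (2210 + 25/10)*(-4497 + (-55/8 - 26*(-46))) = (2210 + 25*(⅒))*(-4497 + (-55/8 + 1196)) = (2210 + 5/2)*(-4497 + 9513/8) = (4425/2)*(-26463/8) = -117098775/16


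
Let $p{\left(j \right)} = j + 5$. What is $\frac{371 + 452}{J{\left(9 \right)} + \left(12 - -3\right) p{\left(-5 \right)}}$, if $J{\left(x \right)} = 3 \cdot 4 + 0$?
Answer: $\frac{823}{12} \approx 68.583$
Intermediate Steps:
$p{\left(j \right)} = 5 + j$
$J{\left(x \right)} = 12$ ($J{\left(x \right)} = 12 + 0 = 12$)
$\frac{371 + 452}{J{\left(9 \right)} + \left(12 - -3\right) p{\left(-5 \right)}} = \frac{371 + 452}{12 + \left(12 - -3\right) \left(5 - 5\right)} = \frac{823}{12 + \left(12 + 3\right) 0} = \frac{823}{12 + 15 \cdot 0} = \frac{823}{12 + 0} = \frac{823}{12}$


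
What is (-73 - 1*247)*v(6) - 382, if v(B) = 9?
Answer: -3262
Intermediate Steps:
(-73 - 1*247)*v(6) - 382 = (-73 - 1*247)*9 - 382 = (-73 - 247)*9 - 382 = -320*9 - 382 = -2880 - 382 = -3262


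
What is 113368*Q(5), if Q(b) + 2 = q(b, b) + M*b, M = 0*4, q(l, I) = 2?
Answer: 0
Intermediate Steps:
M = 0
Q(b) = 0 (Q(b) = -2 + (2 + 0*b) = -2 + (2 + 0) = -2 + 2 = 0)
113368*Q(5) = 113368*0 = 0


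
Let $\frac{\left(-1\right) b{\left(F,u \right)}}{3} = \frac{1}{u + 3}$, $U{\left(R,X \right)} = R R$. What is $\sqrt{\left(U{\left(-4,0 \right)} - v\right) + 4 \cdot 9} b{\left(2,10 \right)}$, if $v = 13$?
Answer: $- \frac{3 \sqrt{39}}{13} \approx -1.4412$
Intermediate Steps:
$U{\left(R,X \right)} = R^{2}$
$b{\left(F,u \right)} = - \frac{3}{3 + u}$ ($b{\left(F,u \right)} = - \frac{3}{u + 3} = - \frac{3}{3 + u}$)
$\sqrt{\left(U{\left(-4,0 \right)} - v\right) + 4 \cdot 9} b{\left(2,10 \right)} = \sqrt{\left(\left(-4\right)^{2} - 13\right) + 4 \cdot 9} \left(- \frac{3}{3 + 10}\right) = \sqrt{\left(16 - 13\right) + 36} \left(- \frac{3}{13}\right) = \sqrt{3 + 36} \left(\left(-3\right) \frac{1}{13}\right) = \sqrt{39} \left(- \frac{3}{13}\right) = - \frac{3 \sqrt{39}}{13}$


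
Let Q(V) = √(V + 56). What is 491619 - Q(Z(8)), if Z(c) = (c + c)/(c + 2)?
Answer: 491619 - 12*√10/5 ≈ 4.9161e+5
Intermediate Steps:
Z(c) = 2*c/(2 + c) (Z(c) = (2*c)/(2 + c) = 2*c/(2 + c))
Q(V) = √(56 + V)
491619 - Q(Z(8)) = 491619 - √(56 + 2*8/(2 + 8)) = 491619 - √(56 + 2*8/10) = 491619 - √(56 + 2*8*(⅒)) = 491619 - √(56 + 8/5) = 491619 - √(288/5) = 491619 - 12*√10/5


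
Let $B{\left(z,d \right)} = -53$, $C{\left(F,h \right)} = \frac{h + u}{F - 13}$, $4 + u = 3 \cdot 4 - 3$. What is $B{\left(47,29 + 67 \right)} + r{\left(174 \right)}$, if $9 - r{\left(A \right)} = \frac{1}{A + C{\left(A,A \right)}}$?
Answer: $- \frac{1240653}{28193} \approx -44.006$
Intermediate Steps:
$u = 5$ ($u = -4 + \left(3 \cdot 4 - 3\right) = -4 + \left(12 - 3\right) = -4 + 9 = 5$)
$C{\left(F,h \right)} = \frac{5 + h}{-13 + F}$ ($C{\left(F,h \right)} = \frac{h + 5}{F - 13} = \frac{5 + h}{-13 + F}$)
$r{\left(A \right)} = 9 - \frac{1}{A + \frac{5 + A}{-13 + A}}$
$B{\left(47,29 + 67 \right)} + r{\left(174 \right)} = -53 + \frac{58 - 18966 + 9 \cdot 174^{2}}{5 + 174^{2} - 2088} = -53 + \frac{58 - 18966 + 9 \cdot 30276}{5 + 30276 - 2088} = -53 + \frac{58 - 18966 + 272484}{28193} = -53 + \frac{1}{28193} \cdot 253576 = -53 + \frac{253576}{28193} = - \frac{1240653}{28193}$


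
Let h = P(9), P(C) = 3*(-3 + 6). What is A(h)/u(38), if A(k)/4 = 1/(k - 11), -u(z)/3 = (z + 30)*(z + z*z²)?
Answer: 1/5600820 ≈ 1.7855e-7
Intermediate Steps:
u(z) = -3*(30 + z)*(z + z³) (u(z) = -3*(z + 30)*(z + z*z²) = -3*(30 + z)*(z + z³))
P(C) = 9 (P(C) = 3*3 = 9)
h = 9
A(k) = 4/(-11 + k) (A(k) = 4/(k - 11) = 4/(-11 + k))
A(h)/u(38) = (4/(-11 + 9))/((-3*38*(30 + 38 + 38³ + 30*38²))) = (4/(-2))/((-3*38*(30 + 38 + 54872 + 30*1444))) = (4*(-½))/((-3*38*(30 + 38 + 54872 + 43320))) = -2/((-3*38*98260)) = -2/(-11201640) = -2*(-1/11201640) = 1/5600820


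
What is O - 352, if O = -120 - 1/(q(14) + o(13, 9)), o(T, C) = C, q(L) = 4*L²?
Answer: -374297/793 ≈ -472.00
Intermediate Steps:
O = -95161/793 (O = -120 - 1/(4*14² + 9) = -120 - 1/(4*196 + 9) = -120 - 1/(784 + 9) = -120 - 1/793 = -95161/793 ≈ -120.00)
O - 352 = -95161/793 - 352 = -374297/793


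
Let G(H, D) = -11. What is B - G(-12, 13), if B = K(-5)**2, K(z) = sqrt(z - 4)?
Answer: 2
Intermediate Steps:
K(z) = sqrt(-4 + z)
B = -9 (B = (sqrt(-4 - 5))**2 = (sqrt(-9))**2 = (3*I)**2 = -9)
B - G(-12, 13) = -9 - 1*(-11) = -9 + 11 = 2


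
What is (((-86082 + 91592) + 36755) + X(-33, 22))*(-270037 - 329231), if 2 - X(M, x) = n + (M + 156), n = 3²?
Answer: -25250157180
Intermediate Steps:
n = 9
X(M, x) = -163 - M (X(M, x) = 2 - (9 + (M + 156)) = 2 - (9 + (156 + M)) = 2 - (165 + M) = 2 + (-165 - M) = -163 - M)
(((-86082 + 91592) + 36755) + X(-33, 22))*(-270037 - 329231) = (((-86082 + 91592) + 36755) + (-163 - 1*(-33)))*(-270037 - 329231) = ((5510 + 36755) + (-163 + 33))*(-599268) = (42265 - 130)*(-599268) = 42135*(-599268) = -25250157180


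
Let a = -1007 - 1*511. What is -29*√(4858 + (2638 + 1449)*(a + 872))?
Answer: -348*I*√18301 ≈ -47078.0*I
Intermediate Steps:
a = -1518 (a = -1007 - 511 = -1518)
-29*√(4858 + (2638 + 1449)*(a + 872)) = -29*√(4858 + (2638 + 1449)*(-1518 + 872)) = -29*√(4858 + 4087*(-646)) = -29*√(4858 - 2640202) = -348*I*√18301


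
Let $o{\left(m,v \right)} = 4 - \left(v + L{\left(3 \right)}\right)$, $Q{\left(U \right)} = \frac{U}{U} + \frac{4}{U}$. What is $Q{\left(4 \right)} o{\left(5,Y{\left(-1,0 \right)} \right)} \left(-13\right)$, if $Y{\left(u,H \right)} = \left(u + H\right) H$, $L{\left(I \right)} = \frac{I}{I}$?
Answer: $-78$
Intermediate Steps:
$Q{\left(U \right)} = 1 + \frac{4}{U}$
$L{\left(I \right)} = 1$
$Y{\left(u,H \right)} = H \left(H + u\right)$ ($Y{\left(u,H \right)} = \left(H + u\right) H = H \left(H + u\right)$)
$o{\left(m,v \right)} = 3 - v$ ($o{\left(m,v \right)} = 4 - \left(v + 1\right) = 4 - \left(1 + v\right) = 3 - v$)
$Q{\left(4 \right)} o{\left(5,Y{\left(-1,0 \right)} \right)} \left(-13\right) = \frac{4 + 4}{4} \left(3 - 0 \left(0 - 1\right)\right) \left(-13\right) = \frac{1}{4} \cdot 8 \left(3 - 0 \left(-1\right)\right) \left(-13\right) = 2 \left(3 - 0\right) \left(-13\right) = 2 \left(3 + 0\right) \left(-13\right) = 2 \cdot 3 \left(-13\right) = 6 \left(-13\right) = -78$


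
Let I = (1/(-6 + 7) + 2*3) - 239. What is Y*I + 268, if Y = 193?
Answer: -44508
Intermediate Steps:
I = -232 (I = (1/1 + 6) - 239 = (1 + 6) - 239 = 7 - 239 = -232)
Y*I + 268 = 193*(-232) + 268 = -44776 + 268 = -44508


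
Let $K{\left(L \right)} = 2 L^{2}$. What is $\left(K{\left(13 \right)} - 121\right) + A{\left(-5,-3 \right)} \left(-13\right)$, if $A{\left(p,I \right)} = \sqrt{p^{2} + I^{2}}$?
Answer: $217 - 13 \sqrt{34} \approx 141.2$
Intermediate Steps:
$A{\left(p,I \right)} = \sqrt{I^{2} + p^{2}}$
$\left(K{\left(13 \right)} - 121\right) + A{\left(-5,-3 \right)} \left(-13\right) = \left(2 \cdot 13^{2} - 121\right) + \sqrt{\left(-3\right)^{2} + \left(-5\right)^{2}} \left(-13\right) = \left(2 \cdot 169 - 121\right) + \sqrt{9 + 25} \left(-13\right) = \left(338 - 121\right) + \sqrt{34} \left(-13\right) = 217 - 13 \sqrt{34}$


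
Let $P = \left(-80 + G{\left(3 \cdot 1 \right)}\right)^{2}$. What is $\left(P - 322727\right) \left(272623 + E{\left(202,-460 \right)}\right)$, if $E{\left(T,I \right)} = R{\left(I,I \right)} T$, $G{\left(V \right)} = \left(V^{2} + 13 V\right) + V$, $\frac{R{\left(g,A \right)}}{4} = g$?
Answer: $31885061502$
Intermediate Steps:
$R{\left(g,A \right)} = 4 g$
$G{\left(V \right)} = V^{2} + 14 V$
$E{\left(T,I \right)} = 4 I T$
$P = 841$ ($P = \left(-80 + 3 \cdot 1 \left(14 + 3 \cdot 1\right)\right)^{2} = \left(-80 + 3 \left(14 + 3\right)\right)^{2} = \left(-80 + 3 \cdot 17\right)^{2} = \left(-80 + 51\right)^{2} = \left(-29\right)^{2} = 841$)
$\left(P - 322727\right) \left(272623 + E{\left(202,-460 \right)}\right) = \left(841 - 322727\right) \left(272623 + 4 \left(-460\right) 202\right) = - 321886 \left(272623 - 371680\right) = \left(-321886\right) \left(-99057\right) = 31885061502$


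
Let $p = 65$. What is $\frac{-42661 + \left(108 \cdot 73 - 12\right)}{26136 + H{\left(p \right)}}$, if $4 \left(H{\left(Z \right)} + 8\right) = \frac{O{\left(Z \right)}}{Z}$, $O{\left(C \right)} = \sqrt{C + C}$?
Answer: $- \frac{472662835840}{354989639679} + \frac{69578 \sqrt{130}}{354989639679} \approx -1.3315$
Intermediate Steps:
$O{\left(C \right)} = \sqrt{2} \sqrt{C}$ ($O{\left(C \right)} = \sqrt{2 C} = \sqrt{2} \sqrt{C}$)
$H{\left(Z \right)} = -8 + \frac{\sqrt{2}}{4 \sqrt{Z}}$ ($H{\left(Z \right)} = -8 + \frac{\sqrt{2} \sqrt{Z} \frac{1}{Z}}{4} = -8 + \frac{\sqrt{2} \frac{1}{\sqrt{Z}}}{4} = -8 + \frac{\sqrt{2}}{4 \sqrt{Z}}$)
$\frac{-42661 + \left(108 \cdot 73 - 12\right)}{26136 + H{\left(p \right)}} = \frac{-42661 + \left(108 \cdot 73 - 12\right)}{26136 - \left(8 - \frac{\sqrt{2}}{4 \sqrt{65}}\right)} = \frac{-42661 + \left(7884 - 12\right)}{26136 - \left(8 - \frac{\sqrt{2} \frac{\sqrt{65}}{65}}{4}\right)} = \frac{-42661 + 7872}{26136 - \left(8 - \frac{\sqrt{130}}{260}\right)} = - \frac{34789}{26128 + \frac{\sqrt{130}}{260}}$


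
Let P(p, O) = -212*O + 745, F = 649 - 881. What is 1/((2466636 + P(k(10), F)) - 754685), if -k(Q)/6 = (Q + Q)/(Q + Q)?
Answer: 1/1761880 ≈ 5.6758e-7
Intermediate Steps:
F = -232
k(Q) = -6 (k(Q) = -6*(Q + Q)/(Q + Q) = -6*2*Q/(2*Q) = -6*2*Q*1/(2*Q) = -6*1 = -6)
P(p, O) = 745 - 212*O
1/((2466636 + P(k(10), F)) - 754685) = 1/((2466636 + (745 - 212*(-232))) - 754685) = 1/((2466636 + (745 + 49184)) - 754685) = 1/((2466636 + 49929) - 754685) = 1/(2516565 - 754685) = 1/1761880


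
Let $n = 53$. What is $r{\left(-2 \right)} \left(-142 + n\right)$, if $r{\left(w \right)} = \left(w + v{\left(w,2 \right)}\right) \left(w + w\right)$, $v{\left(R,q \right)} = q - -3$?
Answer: $1068$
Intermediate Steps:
$v{\left(R,q \right)} = 3 + q$ ($v{\left(R,q \right)} = q + 3 = 3 + q$)
$r{\left(w \right)} = 2 w \left(5 + w\right)$ ($r{\left(w \right)} = \left(w + \left(3 + 2\right)\right) \left(w + w\right) = \left(w + 5\right) 2 w = \left(5 + w\right) 2 w = 2 w \left(5 + w\right)$)
$r{\left(-2 \right)} \left(-142 + n\right) = 2 \left(-2\right) \left(5 - 2\right) \left(-142 + 53\right) = 2 \left(-2\right) 3 \left(-89\right) = \left(-12\right) \left(-89\right) = 1068$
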